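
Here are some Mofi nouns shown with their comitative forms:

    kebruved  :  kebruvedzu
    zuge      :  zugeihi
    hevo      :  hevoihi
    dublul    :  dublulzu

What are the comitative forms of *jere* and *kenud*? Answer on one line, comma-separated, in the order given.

jereihi, kenudzu

Looking at the final sound of each stem: -zu when the stem ends in a consonant (*kebruved*, *dublul*); -ihi when the stem ends in a vowel (*zuge*, *hevo*).
*jere* — final sound /e/ (a vowel) → -ihi → *jereihi*.
The final sound of *kenud* is /d/, which is a consonant, so the suffix is -zu, giving *kenudzu*.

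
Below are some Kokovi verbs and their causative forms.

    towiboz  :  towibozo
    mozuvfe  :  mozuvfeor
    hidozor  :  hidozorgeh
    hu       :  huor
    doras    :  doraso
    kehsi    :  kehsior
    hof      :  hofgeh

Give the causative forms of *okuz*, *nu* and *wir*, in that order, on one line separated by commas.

okuzo, nuor, wirgeh

The alternation tracks the final sound of the stem — -o when the stem ends in a sibilant (*towiboz*, *doras*); -geh when the stem ends in a non-sibilant consonant (*hidozor*, *hof*); -or when the stem ends in a vowel (*mozuvfe*, *hu*, *kehsi*).
The final sound of *okuz* is /z/, which is a sibilant, so the suffix is -o, giving *okuzo*.
Since the final sound of *nu* is /u/ (a vowel), it takes -or, giving *nuor*.
*wir* — final sound /r/ (a non-sibilant consonant) → -geh → *wirgeh*.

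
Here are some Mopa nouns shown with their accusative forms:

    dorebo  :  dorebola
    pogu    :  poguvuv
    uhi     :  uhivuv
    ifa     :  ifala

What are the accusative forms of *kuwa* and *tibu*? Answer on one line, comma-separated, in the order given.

kuwala, tibuvuv

The pattern is height harmony: -vuv when the last vowel of the stem is a high vowel (*pogu*, *uhi*); -la when the last vowel of the stem is a non-high vowel (*dorebo*, *ifa*).
The last vowel of *kuwa* is /a/, which is a non-high vowel, so the suffix is -la, giving *kuwala*.
*tibu* — last vowel /u/ (a high vowel) → -vuv → *tibuvuv*.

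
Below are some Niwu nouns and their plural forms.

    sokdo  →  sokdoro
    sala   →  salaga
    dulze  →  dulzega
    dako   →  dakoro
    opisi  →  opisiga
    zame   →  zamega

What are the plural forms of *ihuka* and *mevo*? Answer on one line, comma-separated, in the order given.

The alternation tracks the last vowel of the stem — -ro when the last vowel of the stem is a rounded vowel (*sokdo*, *dako*); -ga when the last vowel of the stem is an unrounded vowel (*sala*, *dulze*, *opisi*, *zame*).
Since the last vowel of *ihuka* is /a/ (an unrounded vowel), it takes -ga, giving *ihukaga*.
*mevo*: last vowel = /o/, a rounded vowel → -ro → *mevoro*.

ihukaga, mevoro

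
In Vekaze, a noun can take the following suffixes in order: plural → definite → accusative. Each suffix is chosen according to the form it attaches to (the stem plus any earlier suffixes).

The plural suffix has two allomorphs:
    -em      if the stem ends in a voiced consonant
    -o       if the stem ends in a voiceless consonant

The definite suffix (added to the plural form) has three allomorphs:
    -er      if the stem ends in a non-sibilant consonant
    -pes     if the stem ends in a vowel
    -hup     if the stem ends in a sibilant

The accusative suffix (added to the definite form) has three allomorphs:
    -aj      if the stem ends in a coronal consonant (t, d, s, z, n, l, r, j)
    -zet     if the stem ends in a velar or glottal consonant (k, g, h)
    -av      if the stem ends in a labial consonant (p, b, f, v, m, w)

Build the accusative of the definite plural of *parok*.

The final consonant of *parok* is /k/, which is voiceless, so the plural suffix is -o, giving *paroko*.
The final sound of the plural form *paroko* is /o/, which is a vowel, so the definite suffix is -pes, giving *parokopes*.
The final consonant of the definite form *parokopes* is /s/, which is coronal, so the accusative suffix is -aj, giving *parokopesaj*.

parokopesaj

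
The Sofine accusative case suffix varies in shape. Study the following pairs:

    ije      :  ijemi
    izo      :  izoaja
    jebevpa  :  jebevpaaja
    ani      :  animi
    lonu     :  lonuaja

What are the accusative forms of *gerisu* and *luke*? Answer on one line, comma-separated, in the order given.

The suffix is conditioned by the last vowel: -mi when the last vowel of the stem is a front vowel (*ije*, *ani*); -aja when the last vowel of the stem is a back vowel (*izo*, *jebevpa*, *lonu*).
The last vowel of *gerisu* is /u/, which is a back vowel, so the suffix is -aja, giving *gerisuaja*.
Since the last vowel of *luke* is /e/ (a front vowel), it takes -mi, giving *lukemi*.

gerisuaja, lukemi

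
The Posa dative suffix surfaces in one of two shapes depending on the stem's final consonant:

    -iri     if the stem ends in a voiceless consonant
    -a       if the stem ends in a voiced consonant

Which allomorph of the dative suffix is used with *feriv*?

-a

*feriv*: final consonant = /v/, voiced → -a.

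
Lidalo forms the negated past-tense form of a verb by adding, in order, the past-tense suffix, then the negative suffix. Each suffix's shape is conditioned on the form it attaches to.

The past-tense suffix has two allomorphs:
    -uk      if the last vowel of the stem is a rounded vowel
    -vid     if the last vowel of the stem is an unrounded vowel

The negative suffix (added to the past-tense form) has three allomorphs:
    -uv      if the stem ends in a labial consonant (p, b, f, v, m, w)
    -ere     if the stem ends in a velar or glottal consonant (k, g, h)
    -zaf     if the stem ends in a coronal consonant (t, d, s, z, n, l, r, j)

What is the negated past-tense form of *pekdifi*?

Since the last vowel of *pekdifi* is /i/ (an unrounded vowel), it takes -vid, giving *pekdifivid*.
Since the final consonant of the past-tense form *pekdifivid* is /d/ (coronal), it takes -zaf, giving *pekdifividzaf*.

pekdifividzaf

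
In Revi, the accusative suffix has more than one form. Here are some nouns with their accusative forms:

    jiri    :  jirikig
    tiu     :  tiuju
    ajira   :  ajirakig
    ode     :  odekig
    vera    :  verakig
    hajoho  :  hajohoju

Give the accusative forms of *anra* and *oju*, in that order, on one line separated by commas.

anrakig, ojuju

The alternation tracks the last vowel of the stem — -ju when the last vowel of the stem is a rounded vowel (*tiu*, *hajoho*); -kig when the last vowel of the stem is an unrounded vowel (*jiri*, *ajira*, *ode*, *vera*).
The last vowel of *anra* is /a/, which is an unrounded vowel, so the suffix is -kig, giving *anrakig*.
The last vowel of *oju* is /u/, which is a rounded vowel, so the suffix is -ju, giving *ojuju*.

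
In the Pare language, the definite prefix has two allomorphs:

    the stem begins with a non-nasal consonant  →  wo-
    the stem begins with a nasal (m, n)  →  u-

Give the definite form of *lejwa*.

wolejwa

*lejwa* — first consonant /l/ (non-nasal) → wo- → *wolejwa*.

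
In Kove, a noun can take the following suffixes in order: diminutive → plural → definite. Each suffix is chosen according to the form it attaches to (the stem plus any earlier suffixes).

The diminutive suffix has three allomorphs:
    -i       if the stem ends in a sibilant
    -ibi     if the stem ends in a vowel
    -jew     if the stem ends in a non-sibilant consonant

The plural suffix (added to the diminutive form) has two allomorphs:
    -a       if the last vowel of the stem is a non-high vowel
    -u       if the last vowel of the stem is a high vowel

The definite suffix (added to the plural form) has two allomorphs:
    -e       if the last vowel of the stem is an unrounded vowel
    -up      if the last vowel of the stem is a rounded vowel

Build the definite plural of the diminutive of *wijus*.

The final sound of *wijus* is /s/, which is a sibilant, so the diminutive suffix is -i, giving *wijusi*.
The diminutive form *wijusi* — last vowel /i/ (a high vowel) → -u → *wijusiu*.
The plural form *wijusiu* — last vowel /u/ (a rounded vowel) → -up → *wijusiuup*.

wijusiuup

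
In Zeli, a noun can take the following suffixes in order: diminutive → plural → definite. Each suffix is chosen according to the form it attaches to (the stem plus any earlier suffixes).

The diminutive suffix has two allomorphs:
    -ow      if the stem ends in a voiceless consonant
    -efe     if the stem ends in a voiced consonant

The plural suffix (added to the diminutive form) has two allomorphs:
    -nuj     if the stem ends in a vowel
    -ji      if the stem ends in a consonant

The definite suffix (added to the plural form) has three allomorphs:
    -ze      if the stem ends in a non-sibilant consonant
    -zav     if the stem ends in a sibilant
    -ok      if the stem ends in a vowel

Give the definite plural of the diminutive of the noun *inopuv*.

inopuvefenujze

*inopuv* — final consonant /v/ (voiced) → -efe → *inopuvefe*.
The diminutive form *inopuvefe*: final sound = /e/, a vowel → -nuj → *inopuvefenuj*.
The plural form *inopuvefenuj*: final sound = /j/, a non-sibilant consonant → -ze → *inopuvefenujze*.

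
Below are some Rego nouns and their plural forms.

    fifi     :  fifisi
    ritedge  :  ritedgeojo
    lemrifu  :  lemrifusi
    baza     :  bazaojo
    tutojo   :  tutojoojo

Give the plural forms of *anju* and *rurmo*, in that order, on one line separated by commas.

The alternation tracks the last vowel of the stem — -si when the last vowel of the stem is a high vowel (*fifi*, *lemrifu*); -ojo when the last vowel of the stem is a non-high vowel (*ritedge*, *baza*, *tutojo*).
The last vowel of *anju* is /u/, which is a high vowel, so the suffix is -si, giving *anjusi*.
The last vowel of *rurmo* is /o/, which is a non-high vowel, so the suffix is -ojo, giving *rurmoojo*.

anjusi, rurmoojo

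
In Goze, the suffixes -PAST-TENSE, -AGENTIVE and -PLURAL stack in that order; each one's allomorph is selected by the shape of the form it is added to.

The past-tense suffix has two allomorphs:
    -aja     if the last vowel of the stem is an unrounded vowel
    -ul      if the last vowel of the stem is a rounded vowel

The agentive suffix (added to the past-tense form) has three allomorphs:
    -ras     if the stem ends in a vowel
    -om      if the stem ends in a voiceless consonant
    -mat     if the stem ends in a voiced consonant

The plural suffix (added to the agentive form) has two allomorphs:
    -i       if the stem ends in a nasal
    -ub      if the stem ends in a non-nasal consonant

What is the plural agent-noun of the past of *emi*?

emiajarasub

The last vowel of *emi* is /i/, which is an unrounded vowel, so the past-tense suffix is -aja, giving *emiaja*.
The past-tense form *emiaja* — final sound /a/ (a vowel) → -ras → *emiajaras*.
The agentive form *emiajaras*: final consonant = /s/, non-nasal → -ub → *emiajarasub*.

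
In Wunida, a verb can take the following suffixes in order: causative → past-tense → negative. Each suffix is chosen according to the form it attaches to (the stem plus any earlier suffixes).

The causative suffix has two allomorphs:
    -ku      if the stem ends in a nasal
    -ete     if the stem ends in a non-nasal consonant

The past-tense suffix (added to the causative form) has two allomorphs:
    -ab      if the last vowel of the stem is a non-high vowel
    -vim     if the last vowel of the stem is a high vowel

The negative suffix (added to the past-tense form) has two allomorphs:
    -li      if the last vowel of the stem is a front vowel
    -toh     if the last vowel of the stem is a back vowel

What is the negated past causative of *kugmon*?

kugmonkuvimli

*kugmon*: final consonant = /n/, a nasal → -ku → *kugmonku*.
The causative form *kugmonku* — last vowel /u/ (a high vowel) → -vim → *kugmonkuvim*.
The last vowel of the past-tense form *kugmonkuvim* is /i/, which is a front vowel, so the negative suffix is -li, giving *kugmonkuvimli*.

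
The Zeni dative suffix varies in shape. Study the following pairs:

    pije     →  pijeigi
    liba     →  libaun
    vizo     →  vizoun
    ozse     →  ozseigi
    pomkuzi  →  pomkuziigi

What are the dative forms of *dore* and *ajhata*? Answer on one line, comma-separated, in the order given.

doreigi, ajhataun

The pattern is front/back vowel harmony: -igi when the last vowel of the stem is a front vowel (*pije*, *ozse*, *pomkuzi*); -un when the last vowel of the stem is a back vowel (*liba*, *vizo*).
*dore*: last vowel = /e/, a front vowel → -igi → *doreigi*.
Since the last vowel of *ajhata* is /a/ (a back vowel), it takes -un, giving *ajhataun*.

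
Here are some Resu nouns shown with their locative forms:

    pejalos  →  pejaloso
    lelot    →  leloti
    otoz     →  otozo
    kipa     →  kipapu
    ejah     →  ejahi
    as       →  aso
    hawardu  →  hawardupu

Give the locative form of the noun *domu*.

The pattern is sibilance of the final sound: -o when the stem ends in a sibilant (*pejalos*, *otoz*, *as*); -i when the stem ends in a non-sibilant consonant (*lelot*, *ejah*); -pu when the stem ends in a vowel (*kipa*, *hawardu*).
*domu*: final sound = /u/, a vowel → -pu → *domupu*.

domupu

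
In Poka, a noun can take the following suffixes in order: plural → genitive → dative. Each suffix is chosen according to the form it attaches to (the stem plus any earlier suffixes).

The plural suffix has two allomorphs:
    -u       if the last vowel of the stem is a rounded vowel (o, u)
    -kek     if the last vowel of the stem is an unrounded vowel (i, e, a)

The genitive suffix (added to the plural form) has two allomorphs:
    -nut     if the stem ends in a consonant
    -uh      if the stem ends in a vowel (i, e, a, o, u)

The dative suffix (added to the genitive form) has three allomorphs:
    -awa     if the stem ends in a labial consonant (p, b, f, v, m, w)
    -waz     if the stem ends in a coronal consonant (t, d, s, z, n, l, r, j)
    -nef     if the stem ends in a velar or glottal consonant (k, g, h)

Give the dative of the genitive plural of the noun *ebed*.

Since the last vowel of *ebed* is /e/ (an unrounded vowel), it takes -kek, giving *ebedkek*.
The plural form *ebedkek*: final sound = /k/, a consonant → -nut → *ebedkeknut*.
The genitive form *ebedkeknut*: final consonant = /t/, coronal → -waz → *ebedkeknutwaz*.

ebedkeknutwaz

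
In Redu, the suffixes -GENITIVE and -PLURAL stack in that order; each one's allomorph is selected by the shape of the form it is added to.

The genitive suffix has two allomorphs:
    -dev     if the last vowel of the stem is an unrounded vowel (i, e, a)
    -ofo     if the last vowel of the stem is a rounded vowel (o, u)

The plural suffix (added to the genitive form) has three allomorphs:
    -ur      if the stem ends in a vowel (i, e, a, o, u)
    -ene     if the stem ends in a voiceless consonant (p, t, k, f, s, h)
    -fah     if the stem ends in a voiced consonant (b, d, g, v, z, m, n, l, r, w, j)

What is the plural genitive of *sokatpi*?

The last vowel of *sokatpi* is /i/, which is an unrounded vowel, so the genitive suffix is -dev, giving *sokatpidev*.
The genitive form *sokatpidev* — final sound /v/ (a voiced consonant) → -fah → *sokatpidevfah*.

sokatpidevfah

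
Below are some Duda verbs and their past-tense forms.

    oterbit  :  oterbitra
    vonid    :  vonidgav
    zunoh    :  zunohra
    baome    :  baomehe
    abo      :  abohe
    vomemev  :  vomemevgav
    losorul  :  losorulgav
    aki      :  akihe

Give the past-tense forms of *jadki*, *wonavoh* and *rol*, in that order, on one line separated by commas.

The pattern is voicing of the final sound: -ra when the stem ends in a voiceless consonant (*oterbit*, *zunoh*); -gav when the stem ends in a voiced consonant (*vonid*, *vomemev*, *losorul*); -he when the stem ends in a vowel (*baome*, *abo*, *aki*).
*jadki* — final sound /i/ (a vowel) → -he → *jadkihe*.
The final sound of *wonavoh* is /h/, which is a voiceless consonant, so the suffix is -ra, giving *wonavohra*.
*rol*: final sound = /l/, a voiced consonant → -gav → *rolgav*.

jadkihe, wonavohra, rolgav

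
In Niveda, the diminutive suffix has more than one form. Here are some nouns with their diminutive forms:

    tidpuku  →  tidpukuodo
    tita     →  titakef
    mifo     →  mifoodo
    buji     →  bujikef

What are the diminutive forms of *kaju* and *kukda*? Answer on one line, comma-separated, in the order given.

The alternation tracks the last vowel of the stem — -odo when the last vowel of the stem is a rounded vowel (*tidpuku*, *mifo*); -kef when the last vowel of the stem is an unrounded vowel (*tita*, *buji*).
*kaju*: last vowel = /u/, a rounded vowel → -odo → *kajuodo*.
*kukda*: last vowel = /a/, an unrounded vowel → -kef → *kukdakef*.

kajuodo, kukdakef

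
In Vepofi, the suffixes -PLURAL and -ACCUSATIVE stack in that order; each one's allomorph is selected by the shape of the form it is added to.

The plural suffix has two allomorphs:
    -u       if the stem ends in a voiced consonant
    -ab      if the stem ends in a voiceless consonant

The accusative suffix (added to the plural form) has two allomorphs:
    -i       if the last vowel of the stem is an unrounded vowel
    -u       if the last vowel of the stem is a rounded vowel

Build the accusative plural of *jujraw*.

*jujraw*: final consonant = /w/, voiced → -u → *jujrawu*.
The plural form *jujrawu* — last vowel /u/ (a rounded vowel) → -u → *jujrawuu*.

jujrawuu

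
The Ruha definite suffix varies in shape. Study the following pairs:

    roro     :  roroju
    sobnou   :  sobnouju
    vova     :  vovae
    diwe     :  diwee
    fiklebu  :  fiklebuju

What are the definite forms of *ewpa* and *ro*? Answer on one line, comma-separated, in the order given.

ewpae, roju

Looking at the last vowel of each stem: -ju when the last vowel of the stem is a rounded vowel (*roro*, *sobnou*, *fiklebu*); -e when the last vowel of the stem is an unrounded vowel (*vova*, *diwe*).
*ewpa* — last vowel /a/ (an unrounded vowel) → -e → *ewpae*.
The last vowel of *ro* is /o/, which is a rounded vowel, so the suffix is -ju, giving *roju*.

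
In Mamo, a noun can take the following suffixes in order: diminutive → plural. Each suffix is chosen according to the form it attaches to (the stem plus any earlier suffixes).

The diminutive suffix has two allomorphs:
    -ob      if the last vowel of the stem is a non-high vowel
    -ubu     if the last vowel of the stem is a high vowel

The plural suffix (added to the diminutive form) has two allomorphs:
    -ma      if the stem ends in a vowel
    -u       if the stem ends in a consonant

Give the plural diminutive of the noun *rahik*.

The last vowel of *rahik* is /i/, which is a high vowel, so the diminutive suffix is -ubu, giving *rahikubu*.
Since the final sound of the diminutive form *rahikubu* is /u/ (a vowel), it takes -ma, giving *rahikubuma*.

rahikubuma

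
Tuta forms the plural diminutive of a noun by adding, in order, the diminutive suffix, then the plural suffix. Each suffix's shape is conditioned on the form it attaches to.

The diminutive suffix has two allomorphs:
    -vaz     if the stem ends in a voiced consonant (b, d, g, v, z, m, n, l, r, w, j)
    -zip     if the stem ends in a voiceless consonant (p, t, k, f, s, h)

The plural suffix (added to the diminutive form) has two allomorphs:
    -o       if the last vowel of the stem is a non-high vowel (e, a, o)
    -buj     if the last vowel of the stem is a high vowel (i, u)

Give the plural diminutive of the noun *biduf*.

bidufzipbuj

The final consonant of *biduf* is /f/, which is voiceless, so the diminutive suffix is -zip, giving *bidufzip*.
The last vowel of the diminutive form *bidufzip* is /i/, which is a high vowel, so the plural suffix is -buj, giving *bidufzipbuj*.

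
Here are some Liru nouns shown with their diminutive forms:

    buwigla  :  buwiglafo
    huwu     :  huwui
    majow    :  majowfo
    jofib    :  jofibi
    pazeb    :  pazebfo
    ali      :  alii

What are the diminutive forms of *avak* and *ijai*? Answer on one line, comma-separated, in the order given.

avakfo, ijaii

Looking at the last vowel of each stem: -i when the last vowel of the stem is a high vowel (*huwu*, *jofib*, *ali*); -fo when the last vowel of the stem is a non-high vowel (*buwigla*, *majow*, *pazeb*).
Since the last vowel of *avak* is /a/ (a non-high vowel), it takes -fo, giving *avakfo*.
*ijai* — last vowel /i/ (a high vowel) → -i → *ijaii*.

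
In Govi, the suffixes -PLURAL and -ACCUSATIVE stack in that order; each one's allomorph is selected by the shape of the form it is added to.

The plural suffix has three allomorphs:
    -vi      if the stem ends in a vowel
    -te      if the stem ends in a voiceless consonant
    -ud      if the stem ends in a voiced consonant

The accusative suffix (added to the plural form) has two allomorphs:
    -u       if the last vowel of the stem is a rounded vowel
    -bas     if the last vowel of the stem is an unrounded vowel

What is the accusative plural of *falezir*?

falezirudu

The final sound of *falezir* is /r/, which is a voiced consonant, so the plural suffix is -ud, giving *falezirud*.
The plural form *falezirud* — last vowel /u/ (a rounded vowel) → -u → *falezirudu*.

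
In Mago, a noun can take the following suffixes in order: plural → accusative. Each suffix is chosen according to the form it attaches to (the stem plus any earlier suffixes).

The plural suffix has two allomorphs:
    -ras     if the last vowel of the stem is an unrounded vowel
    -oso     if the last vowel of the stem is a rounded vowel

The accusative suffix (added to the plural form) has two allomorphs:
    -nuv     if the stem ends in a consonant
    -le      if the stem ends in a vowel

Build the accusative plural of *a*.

arasnuv

*a* — last vowel /a/ (an unrounded vowel) → -ras → *aras*.
The final sound of the plural form *aras* is /s/, which is a consonant, so the accusative suffix is -nuv, giving *arasnuv*.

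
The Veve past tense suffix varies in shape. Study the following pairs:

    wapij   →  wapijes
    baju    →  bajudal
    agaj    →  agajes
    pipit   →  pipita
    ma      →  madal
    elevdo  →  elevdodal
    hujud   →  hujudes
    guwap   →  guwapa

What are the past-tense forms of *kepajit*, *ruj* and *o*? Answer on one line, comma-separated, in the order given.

kepajita, rujes, odal

The alternation tracks the final sound of the stem — -a when the stem ends in a voiceless consonant (*pipit*, *guwap*); -es when the stem ends in a voiced consonant (*wapij*, *agaj*, *hujud*); -dal when the stem ends in a vowel (*baju*, *ma*, *elevdo*).
*kepajit* — final sound /t/ (a voiceless consonant) → -a → *kepajita*.
Since the final sound of *ruj* is /j/ (a voiced consonant), it takes -es, giving *rujes*.
*o*: final sound = /o/, a vowel → -dal → *odal*.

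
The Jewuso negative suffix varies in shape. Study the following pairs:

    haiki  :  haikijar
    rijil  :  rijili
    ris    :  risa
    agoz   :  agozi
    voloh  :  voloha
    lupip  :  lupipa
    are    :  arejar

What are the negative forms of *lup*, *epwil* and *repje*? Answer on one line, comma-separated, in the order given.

lupa, epwili, repjejar

The pattern is voicing of the final sound: -a when the stem ends in a voiceless consonant (*ris*, *voloh*, *lupip*); -i when the stem ends in a voiced consonant (*rijil*, *agoz*); -jar when the stem ends in a vowel (*haiki*, *are*).
*lup*: final sound = /p/, a voiceless consonant → -a → *lupa*.
Since the final sound of *epwil* is /l/ (a voiced consonant), it takes -i, giving *epwili*.
*repje* — final sound /e/ (a vowel) → -jar → *repjejar*.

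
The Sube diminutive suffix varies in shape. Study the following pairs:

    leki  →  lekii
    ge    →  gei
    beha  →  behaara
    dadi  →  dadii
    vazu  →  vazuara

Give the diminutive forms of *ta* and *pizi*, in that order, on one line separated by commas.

The alternation tracks the last vowel of the stem — -i when the last vowel of the stem is a front vowel (*leki*, *ge*, *dadi*); -ara when the last vowel of the stem is a back vowel (*beha*, *vazu*).
Since the last vowel of *ta* is /a/ (a back vowel), it takes -ara, giving *taara*.
*pizi* — last vowel /i/ (a front vowel) → -i → *pizii*.

taara, pizii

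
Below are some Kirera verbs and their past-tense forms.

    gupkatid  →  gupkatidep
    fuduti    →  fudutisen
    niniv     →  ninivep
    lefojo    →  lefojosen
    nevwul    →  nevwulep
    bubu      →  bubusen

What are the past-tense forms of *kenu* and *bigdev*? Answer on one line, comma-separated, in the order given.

kenusen, bigdevep

Looking at the final sound of each stem: -ep when the stem ends in a consonant (*gupkatid*, *niniv*, *nevwul*); -sen when the stem ends in a vowel (*fuduti*, *lefojo*, *bubu*).
*kenu* — final sound /u/ (a vowel) → -sen → *kenusen*.
The final sound of *bigdev* is /v/, which is a consonant, so the suffix is -ep, giving *bigdevep*.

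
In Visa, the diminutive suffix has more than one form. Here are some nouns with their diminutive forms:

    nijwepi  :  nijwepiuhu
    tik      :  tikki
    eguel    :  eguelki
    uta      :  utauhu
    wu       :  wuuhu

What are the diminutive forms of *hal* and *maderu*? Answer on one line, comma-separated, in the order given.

The alternation tracks the final sound of the stem — -ki when the stem ends in a consonant (*tik*, *eguel*); -uhu when the stem ends in a vowel (*nijwepi*, *uta*, *wu*).
The final sound of *hal* is /l/, which is a consonant, so the suffix is -ki, giving *halki*.
Since the final sound of *maderu* is /u/ (a vowel), it takes -uhu, giving *maderuuhu*.

halki, maderuuhu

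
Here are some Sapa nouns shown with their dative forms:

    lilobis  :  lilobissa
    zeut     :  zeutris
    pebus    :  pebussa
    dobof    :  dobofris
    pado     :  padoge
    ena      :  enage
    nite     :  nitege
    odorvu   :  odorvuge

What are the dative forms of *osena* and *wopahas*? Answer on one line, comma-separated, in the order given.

Looking at the final sound of each stem: -sa when the stem ends in a sibilant (*lilobis*, *pebus*); -ris when the stem ends in a non-sibilant consonant (*zeut*, *dobof*); -ge when the stem ends in a vowel (*pado*, *ena*, *nite*, *odorvu*).
Since the final sound of *osena* is /a/ (a vowel), it takes -ge, giving *osenage*.
*wopahas* — final sound /s/ (a sibilant) → -sa → *wopahassa*.

osenage, wopahassa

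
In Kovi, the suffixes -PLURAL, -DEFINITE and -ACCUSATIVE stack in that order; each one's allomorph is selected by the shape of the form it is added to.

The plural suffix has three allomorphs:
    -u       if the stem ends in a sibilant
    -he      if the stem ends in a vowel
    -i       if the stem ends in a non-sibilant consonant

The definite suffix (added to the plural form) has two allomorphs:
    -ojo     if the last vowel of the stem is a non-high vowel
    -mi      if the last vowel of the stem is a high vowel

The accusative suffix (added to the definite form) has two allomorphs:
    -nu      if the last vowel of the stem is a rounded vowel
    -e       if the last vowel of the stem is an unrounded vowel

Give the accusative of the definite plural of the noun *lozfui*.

Since the final sound of *lozfui* is /i/ (a vowel), it takes -he, giving *lozfuihe*.
The last vowel of the plural form *lozfuihe* is /e/, which is a non-high vowel, so the definite suffix is -ojo, giving *lozfuiheojo*.
The definite form *lozfuiheojo*: last vowel = /o/, a rounded vowel → -nu → *lozfuiheojonu*.

lozfuiheojonu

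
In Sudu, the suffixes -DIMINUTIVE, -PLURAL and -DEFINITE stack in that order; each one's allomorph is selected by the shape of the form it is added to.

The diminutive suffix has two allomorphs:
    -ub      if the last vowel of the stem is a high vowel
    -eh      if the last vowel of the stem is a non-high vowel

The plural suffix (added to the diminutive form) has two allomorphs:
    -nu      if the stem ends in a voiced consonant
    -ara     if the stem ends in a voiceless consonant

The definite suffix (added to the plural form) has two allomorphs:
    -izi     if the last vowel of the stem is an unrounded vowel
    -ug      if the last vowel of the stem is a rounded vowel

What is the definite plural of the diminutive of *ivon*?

ivoneharaizi

*ivon* — last vowel /o/ (a non-high vowel) → -eh → *ivoneh*.
The diminutive form *ivoneh*: final consonant = /h/, voiceless → -ara → *ivonehara*.
The last vowel of the plural form *ivonehara* is /a/, which is an unrounded vowel, so the definite suffix is -izi, giving *ivoneharaizi*.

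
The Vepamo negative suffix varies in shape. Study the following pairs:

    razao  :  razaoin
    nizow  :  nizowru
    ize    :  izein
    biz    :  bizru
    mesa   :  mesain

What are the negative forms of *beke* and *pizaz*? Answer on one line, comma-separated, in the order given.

bekein, pizazru

Looking at the final sound of each stem: -ru when the stem ends in a consonant (*nizow*, *biz*); -in when the stem ends in a vowel (*razao*, *ize*, *mesa*).
*beke* — final sound /e/ (a vowel) → -in → *bekein*.
The final sound of *pizaz* is /z/, which is a consonant, so the suffix is -ru, giving *pizazru*.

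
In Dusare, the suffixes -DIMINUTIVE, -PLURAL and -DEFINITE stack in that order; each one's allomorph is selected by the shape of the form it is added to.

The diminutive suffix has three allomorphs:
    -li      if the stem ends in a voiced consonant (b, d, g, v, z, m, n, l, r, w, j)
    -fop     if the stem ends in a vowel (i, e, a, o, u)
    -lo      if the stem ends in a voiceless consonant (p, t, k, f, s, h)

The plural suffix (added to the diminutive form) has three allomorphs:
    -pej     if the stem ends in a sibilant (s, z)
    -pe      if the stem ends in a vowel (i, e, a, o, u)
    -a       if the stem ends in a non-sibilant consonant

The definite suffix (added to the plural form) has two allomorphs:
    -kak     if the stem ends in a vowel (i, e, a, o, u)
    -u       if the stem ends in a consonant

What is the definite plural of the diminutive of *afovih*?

*afovih* — final sound /h/ (a voiceless consonant) → -lo → *afovihlo*.
The diminutive form *afovihlo* — final sound /o/ (a vowel) → -pe → *afovihlope*.
The plural form *afovihlope* — final sound /e/ (a vowel) → -kak → *afovihlopekak*.

afovihlopekak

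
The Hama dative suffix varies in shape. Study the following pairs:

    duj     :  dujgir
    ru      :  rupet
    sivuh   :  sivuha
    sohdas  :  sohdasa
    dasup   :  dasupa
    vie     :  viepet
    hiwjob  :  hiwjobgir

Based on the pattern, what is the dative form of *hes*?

The suffix is conditioned by the final sound: -a when the stem ends in a voiceless consonant (*sivuh*, *sohdas*, *dasup*); -gir when the stem ends in a voiced consonant (*duj*, *hiwjob*); -pet when the stem ends in a vowel (*ru*, *vie*).
The final sound of *hes* is /s/, which is a voiceless consonant, so the suffix is -a, giving *hesa*.

hesa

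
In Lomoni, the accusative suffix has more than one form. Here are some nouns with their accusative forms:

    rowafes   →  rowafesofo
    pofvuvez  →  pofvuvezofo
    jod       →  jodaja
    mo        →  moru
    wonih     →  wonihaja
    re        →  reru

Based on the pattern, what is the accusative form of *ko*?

koru

The suffix is conditioned by the final sound: -ofo when the stem ends in a sibilant (*rowafes*, *pofvuvez*); -aja when the stem ends in a non-sibilant consonant (*jod*, *wonih*); -ru when the stem ends in a vowel (*mo*, *re*).
*ko*: final sound = /o/, a vowel → -ru → *koru*.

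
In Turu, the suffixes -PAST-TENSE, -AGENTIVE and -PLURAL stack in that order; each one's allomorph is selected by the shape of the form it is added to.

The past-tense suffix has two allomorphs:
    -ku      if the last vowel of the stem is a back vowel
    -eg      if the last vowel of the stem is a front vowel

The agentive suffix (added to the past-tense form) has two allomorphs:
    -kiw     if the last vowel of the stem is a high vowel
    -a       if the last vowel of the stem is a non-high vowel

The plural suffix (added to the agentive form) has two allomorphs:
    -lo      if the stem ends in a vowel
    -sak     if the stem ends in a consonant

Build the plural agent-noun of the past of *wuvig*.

wuvigegalo

Since the last vowel of *wuvig* is /i/ (a front vowel), it takes -eg, giving *wuvigeg*.
The past-tense form *wuvigeg* — last vowel /e/ (a non-high vowel) → -a → *wuvigega*.
The agentive form *wuvigega*: final sound = /a/, a vowel → -lo → *wuvigegalo*.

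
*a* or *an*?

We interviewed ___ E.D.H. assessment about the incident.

an

The indefinite article is chosen by the initial *sound* of the following word, not its spelling.
The initialism *E.D.H.* is read letter by letter; the first letter, E, is pronounced /iː/, which begins with a vowel sound.
So the article is *an*: We interviewed an E.D.H. assessment about the incident.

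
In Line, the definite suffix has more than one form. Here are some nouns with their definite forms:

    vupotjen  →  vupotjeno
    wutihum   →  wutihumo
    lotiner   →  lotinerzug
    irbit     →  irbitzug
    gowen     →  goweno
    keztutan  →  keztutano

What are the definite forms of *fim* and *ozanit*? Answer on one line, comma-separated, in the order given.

fimo, ozanitzug

Looking at the final consonant of each stem: -o when the stem ends in a nasal (*vupotjen*, *wutihum*, *gowen*, *keztutan*); -zug when the stem ends in a non-nasal consonant (*lotiner*, *irbit*).
*fim* — final consonant /m/ (a nasal) → -o → *fimo*.
*ozanit* — final consonant /t/ (non-nasal) → -zug → *ozanitzug*.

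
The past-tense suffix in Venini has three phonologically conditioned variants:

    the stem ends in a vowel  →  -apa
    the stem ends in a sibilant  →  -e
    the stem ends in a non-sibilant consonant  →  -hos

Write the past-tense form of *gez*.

geze

*gez*: final sound = /z/, a sibilant → -e → *geze*.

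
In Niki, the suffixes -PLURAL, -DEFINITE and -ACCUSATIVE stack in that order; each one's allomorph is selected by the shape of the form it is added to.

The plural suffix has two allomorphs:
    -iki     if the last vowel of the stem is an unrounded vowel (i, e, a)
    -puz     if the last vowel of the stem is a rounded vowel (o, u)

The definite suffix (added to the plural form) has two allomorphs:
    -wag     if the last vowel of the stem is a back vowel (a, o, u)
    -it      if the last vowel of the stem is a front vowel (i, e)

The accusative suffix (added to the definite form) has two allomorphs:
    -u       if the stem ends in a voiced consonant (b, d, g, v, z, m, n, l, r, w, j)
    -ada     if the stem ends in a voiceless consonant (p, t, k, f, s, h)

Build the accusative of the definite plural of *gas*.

*gas*: last vowel = /a/, an unrounded vowel → -iki → *gasiki*.
Since the last vowel of the plural form *gasiki* is /i/ (a front vowel), it takes -it, giving *gasikiit*.
The final consonant of the definite form *gasikiit* is /t/, which is voiceless, so the accusative suffix is -ada, giving *gasikiitada*.

gasikiitada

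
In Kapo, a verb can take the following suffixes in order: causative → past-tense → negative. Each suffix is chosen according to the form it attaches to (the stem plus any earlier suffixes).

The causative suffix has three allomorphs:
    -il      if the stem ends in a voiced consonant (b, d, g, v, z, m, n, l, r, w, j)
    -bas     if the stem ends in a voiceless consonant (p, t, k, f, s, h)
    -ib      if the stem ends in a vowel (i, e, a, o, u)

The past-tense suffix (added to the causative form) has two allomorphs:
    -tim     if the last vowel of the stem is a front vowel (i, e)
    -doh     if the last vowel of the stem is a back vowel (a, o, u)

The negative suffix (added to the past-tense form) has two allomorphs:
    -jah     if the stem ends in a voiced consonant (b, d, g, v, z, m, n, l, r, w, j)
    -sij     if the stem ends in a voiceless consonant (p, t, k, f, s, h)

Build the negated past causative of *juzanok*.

juzanokbasdohsij

Since the final sound of *juzanok* is /k/ (a voiceless consonant), it takes -bas, giving *juzanokbas*.
The last vowel of the causative form *juzanokbas* is /a/, which is a back vowel, so the past-tense suffix is -doh, giving *juzanokbasdoh*.
The final consonant of the past-tense form *juzanokbasdoh* is /h/, which is voiceless, so the negative suffix is -sij, giving *juzanokbasdohsij*.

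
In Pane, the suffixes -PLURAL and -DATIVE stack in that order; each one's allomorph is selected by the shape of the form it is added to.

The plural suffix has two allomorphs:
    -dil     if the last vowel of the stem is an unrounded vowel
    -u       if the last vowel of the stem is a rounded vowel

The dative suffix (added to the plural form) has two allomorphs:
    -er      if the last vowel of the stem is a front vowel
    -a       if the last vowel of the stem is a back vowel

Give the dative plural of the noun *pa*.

padiler

Since the last vowel of *pa* is /a/ (an unrounded vowel), it takes -dil, giving *padil*.
The last vowel of the plural form *padil* is /i/, which is a front vowel, so the dative suffix is -er, giving *padiler*.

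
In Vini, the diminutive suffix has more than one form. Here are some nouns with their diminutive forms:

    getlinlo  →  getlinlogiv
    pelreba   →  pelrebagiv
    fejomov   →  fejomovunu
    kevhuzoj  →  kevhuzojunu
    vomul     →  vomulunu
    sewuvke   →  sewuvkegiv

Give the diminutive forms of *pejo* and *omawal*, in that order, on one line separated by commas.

pejogiv, omawalunu

The suffix is conditioned by the final sound: -unu when the stem ends in a consonant (*fejomov*, *kevhuzoj*, *vomul*); -giv when the stem ends in a vowel (*getlinlo*, *pelreba*, *sewuvke*).
The final sound of *pejo* is /o/, which is a vowel, so the suffix is -giv, giving *pejogiv*.
*omawal*: final sound = /l/, a consonant → -unu → *omawalunu*.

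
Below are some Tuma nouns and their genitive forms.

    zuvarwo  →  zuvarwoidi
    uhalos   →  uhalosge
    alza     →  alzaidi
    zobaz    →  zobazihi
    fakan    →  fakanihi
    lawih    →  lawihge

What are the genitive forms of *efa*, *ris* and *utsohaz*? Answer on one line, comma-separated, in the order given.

efaidi, risge, utsohazihi

The pattern is voicing of the final sound: -ge when the stem ends in a voiceless consonant (*uhalos*, *lawih*); -ihi when the stem ends in a voiced consonant (*zobaz*, *fakan*); -idi when the stem ends in a vowel (*zuvarwo*, *alza*).
The final sound of *efa* is /a/, which is a vowel, so the suffix is -idi, giving *efaidi*.
*ris* — final sound /s/ (a voiceless consonant) → -ge → *risge*.
*utsohaz*: final sound = /z/, a voiced consonant → -ihi → *utsohazihi*.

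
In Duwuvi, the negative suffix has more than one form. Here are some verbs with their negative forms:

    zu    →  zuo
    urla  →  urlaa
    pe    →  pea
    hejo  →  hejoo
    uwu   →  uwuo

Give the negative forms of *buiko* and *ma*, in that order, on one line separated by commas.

buikoo, maa

The suffix is conditioned by the last vowel: -o when the last vowel of the stem is a rounded vowel (*zu*, *hejo*, *uwu*); -a when the last vowel of the stem is an unrounded vowel (*urla*, *pe*).
The last vowel of *buiko* is /o/, which is a rounded vowel, so the suffix is -o, giving *buikoo*.
*ma*: last vowel = /a/, an unrounded vowel → -a → *maa*.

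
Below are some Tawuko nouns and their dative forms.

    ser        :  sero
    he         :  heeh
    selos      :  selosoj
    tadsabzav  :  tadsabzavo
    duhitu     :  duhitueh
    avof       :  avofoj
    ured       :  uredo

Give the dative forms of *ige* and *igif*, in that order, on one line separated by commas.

The alternation tracks the final sound of the stem — -oj when the stem ends in a voiceless consonant (*selos*, *avof*); -o when the stem ends in a voiced consonant (*ser*, *tadsabzav*, *ured*); -eh when the stem ends in a vowel (*he*, *duhitu*).
*ige*: final sound = /e/, a vowel → -eh → *igeeh*.
The final sound of *igif* is /f/, which is a voiceless consonant, so the suffix is -oj, giving *igifoj*.

igeeh, igifoj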